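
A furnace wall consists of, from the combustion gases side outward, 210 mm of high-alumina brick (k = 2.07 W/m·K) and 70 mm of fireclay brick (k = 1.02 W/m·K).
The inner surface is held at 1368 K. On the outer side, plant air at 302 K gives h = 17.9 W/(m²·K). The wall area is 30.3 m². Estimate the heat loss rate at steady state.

Model the wall as resistances in series:
R_high-alumina brick = L/(kA) = 0.21/(2.07×30.3) = 0.003348 K/W
R_fireclay brick = L/(kA) = 0.07/(1.02×30.3) = 0.002265 K/W
R_outer film = 1/(h_o·A) = 1/(17.9×30.3) = 0.001844 K/W
R_total = 0.007457 K/W
Q = ΔT / R_total = 1066 / 0.007457

Q ≈ 143000 W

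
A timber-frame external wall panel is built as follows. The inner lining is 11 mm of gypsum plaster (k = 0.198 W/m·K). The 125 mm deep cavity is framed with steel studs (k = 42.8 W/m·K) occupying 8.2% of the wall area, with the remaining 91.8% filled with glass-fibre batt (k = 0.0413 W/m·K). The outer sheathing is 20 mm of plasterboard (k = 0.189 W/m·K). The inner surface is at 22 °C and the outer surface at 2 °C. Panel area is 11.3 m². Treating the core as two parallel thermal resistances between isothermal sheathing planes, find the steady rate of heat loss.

Q ≈ 1150 W

Sheathing layers in series; stud and cavity paths in parallel between them.
R_inner = 0.011/(0.198×11.3) = 0.004916 K/W
R_stud  = 0.125/(42.8×0.082×11.3) = 0.003152 K/W
R_cav   = 0.125/(0.0413×0.918×11.3) = 0.2918 K/W
1/R_core = 1/R_stud + 1/R_cav → R_core = 0.003118 K/W
R_outer = 0.02/(0.189×11.3) = 0.009365 K/W
R_total = 0.0174 K/W
Q = ΔT/R_total = 20/0.0174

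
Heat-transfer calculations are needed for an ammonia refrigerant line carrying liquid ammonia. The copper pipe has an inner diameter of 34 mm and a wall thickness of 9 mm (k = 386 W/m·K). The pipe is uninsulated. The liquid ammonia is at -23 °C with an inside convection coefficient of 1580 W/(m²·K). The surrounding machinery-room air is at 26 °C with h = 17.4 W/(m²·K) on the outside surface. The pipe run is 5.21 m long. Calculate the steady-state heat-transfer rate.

Q ≈ 713 W

Cylindrical conduction, so R = ln(r₂/r₁)/(2πkL) per layer, in series:
R_inner film = 1/(h_i·2πr₁L) = 1/(1580×2π×0.017×5.21) = 0.001137 K/W
R_copper pipe wall = ln(26/17)/(2π×386×5.21) = 3.363×10^-5 K/W
R_outer film = 1/(h_o·2πr_oL) = 1/(17.4×2π×0.026×5.21) = 0.06752 K/W
R_total = 0.0687 K/W
Q = ΔT/R_total = 49/0.0687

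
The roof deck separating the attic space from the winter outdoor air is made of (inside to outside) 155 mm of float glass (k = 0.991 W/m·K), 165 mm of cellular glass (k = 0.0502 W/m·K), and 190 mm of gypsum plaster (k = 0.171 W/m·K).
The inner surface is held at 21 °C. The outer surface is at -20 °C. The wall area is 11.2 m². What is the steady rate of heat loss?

Q ≈ 101 W

Series thermal resistances:
R_float glass = L/(kA) = 0.155/(0.991×11.2) = 0.01396 K/W
R_cellular glass = L/(kA) = 0.165/(0.0502×11.2) = 0.2935 K/W
R_gypsum plaster = L/(kA) = 0.19/(0.171×11.2) = 0.09921 K/W
R_total = 0.4066 K/W
Q = ΔT / R_total = 41 / 0.4066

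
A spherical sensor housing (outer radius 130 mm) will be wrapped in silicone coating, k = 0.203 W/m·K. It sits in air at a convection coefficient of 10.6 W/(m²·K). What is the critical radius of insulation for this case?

r_cr ≈ 38.3 mm

For a sphere r_cr = 2k/h = 2×0.203/10.6
r_cr = 38.3 mm; since the bare radius (130 mm) is above r_cr, any added insulation will reduce heat loss.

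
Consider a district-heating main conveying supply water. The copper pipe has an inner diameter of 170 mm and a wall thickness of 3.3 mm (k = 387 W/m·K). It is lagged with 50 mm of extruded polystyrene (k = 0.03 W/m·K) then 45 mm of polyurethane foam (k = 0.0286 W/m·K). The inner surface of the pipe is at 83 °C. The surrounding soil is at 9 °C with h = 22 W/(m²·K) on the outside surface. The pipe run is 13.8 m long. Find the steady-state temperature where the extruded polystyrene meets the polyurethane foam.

Treating each annulus and film as a series resistance:
R_copper pipe wall = ln(88.3/85)/(2π×387×13.8) = 1.135×10^-6 K/W
R_extruded polystyrene = ln(138.3/88.3)/(2π×0.03×13.8) = 0.1725 K/W
R_polyurethane foam = ln(183.3/138.3)/(2π×0.0286×13.8) = 0.1136 K/W
R_outer film = 1/(h_o·2πr_oL) = 1/(22×2π×0.1833×13.8) = 0.00286 K/W
R_total = 0.2889 K/W
Q = ΔT/R_total = 74/0.2889
Q = 256 W
T_interface = T_inner − Q·ΣR(inner→interface) = 83 − 256×0.1725

T ≈ 38.8 °C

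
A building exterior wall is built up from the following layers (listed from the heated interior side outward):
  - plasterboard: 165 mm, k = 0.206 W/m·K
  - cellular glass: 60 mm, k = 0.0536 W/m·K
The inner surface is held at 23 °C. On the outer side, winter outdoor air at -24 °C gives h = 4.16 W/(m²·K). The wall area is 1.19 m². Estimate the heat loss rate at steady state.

Q ≈ 25.9 W

Treating each layer as a thermal resistance in series:
R_plasterboard = L/(kA) = 0.165/(0.206×1.19) = 0.6731 K/W
R_cellular glass = L/(kA) = 0.06/(0.0536×1.19) = 0.9407 K/W
R_outer film = 1/(h_o·A) = 1/(4.16×1.19) = 0.202 K/W
R_total = 1.816 K/W
Q = ΔT / R_total = 47 / 1.816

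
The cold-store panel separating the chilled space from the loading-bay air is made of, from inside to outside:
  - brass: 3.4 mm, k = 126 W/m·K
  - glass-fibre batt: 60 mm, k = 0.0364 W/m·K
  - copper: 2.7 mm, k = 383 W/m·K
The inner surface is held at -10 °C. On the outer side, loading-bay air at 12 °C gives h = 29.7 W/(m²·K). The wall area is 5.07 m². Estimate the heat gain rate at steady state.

Q ≈ 66.3 W

Series thermal resistances:
R_brass = L/(kA) = 0.0034/(126×5.07) = 5.322×10^-6 K/W
R_glass-fibre batt = L/(kA) = 0.06/(0.0364×5.07) = 0.3251 K/W
R_copper = L/(kA) = 0.0027/(383×5.07) = 1.39×10^-6 K/W
R_outer film = 1/(h_o·A) = 1/(29.7×5.07) = 0.006641 K/W
R_total = 0.3318 K/W
Q = ΔT / R_total = 22 / 0.3318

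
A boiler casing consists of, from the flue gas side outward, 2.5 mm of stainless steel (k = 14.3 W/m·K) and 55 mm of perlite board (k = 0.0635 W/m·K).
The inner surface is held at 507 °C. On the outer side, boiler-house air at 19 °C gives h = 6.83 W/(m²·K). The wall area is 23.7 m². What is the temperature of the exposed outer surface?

T ≈ 89.6 °C

Treating each layer as a thermal resistance in series:
R_stainless steel = L/(kA) = 0.0025/(14.3×23.7) = 7.377×10^-6 K/W
R_perlite board = L/(kA) = 0.055/(0.0635×23.7) = 0.03655 K/W
R_outer film = 1/(h_o·A) = 1/(6.83×23.7) = 0.006178 K/W
R_total = 0.04273 K/W;  Q = ΔT/R_total = 488/0.04273 = 11420 W
T_interface = T_inner − Q·ΣR(inner→interface) = 507 − 11400×0.03655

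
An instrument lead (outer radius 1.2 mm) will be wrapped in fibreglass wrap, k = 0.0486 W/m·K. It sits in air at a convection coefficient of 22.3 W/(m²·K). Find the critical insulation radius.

For a cylinder r_cr = k/h = 0.0486/22.3
r_cr = 2.18 mm; since the bare radius (1.2 mm) is below r_cr, adding a thin layer of insulation will *increase* heat loss.

r_cr ≈ 2.18 mm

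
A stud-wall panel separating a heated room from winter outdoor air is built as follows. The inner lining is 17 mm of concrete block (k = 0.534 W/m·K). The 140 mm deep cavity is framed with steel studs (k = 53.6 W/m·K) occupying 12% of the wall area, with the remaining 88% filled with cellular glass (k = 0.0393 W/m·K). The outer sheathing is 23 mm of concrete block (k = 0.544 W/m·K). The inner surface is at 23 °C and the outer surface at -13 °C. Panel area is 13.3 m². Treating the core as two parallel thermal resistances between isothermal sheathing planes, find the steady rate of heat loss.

Q ≈ 5000 W

Sheathing layers in series; stud and cavity paths in parallel between them.
R_inner = 0.017/(0.534×13.3) = 0.002394 K/W
R_stud  = 0.14/(53.6×0.12×13.3) = 0.001637 K/W
R_cav   = 0.14/(0.0393×0.88×13.3) = 0.3044 K/W
1/R_core = 1/R_stud + 1/R_cav → R_core = 0.001628 K/W
R_outer = 0.023/(0.544×13.3) = 0.003179 K/W
R_total = 0.0072 K/W
Q = ΔT/R_total = 36/0.0072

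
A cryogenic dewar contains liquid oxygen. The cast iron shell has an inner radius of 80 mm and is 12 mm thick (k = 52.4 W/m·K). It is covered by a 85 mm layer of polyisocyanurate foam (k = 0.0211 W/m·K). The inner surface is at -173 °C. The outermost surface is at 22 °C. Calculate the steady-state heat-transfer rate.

Q ≈ 9.9 W

Spherical conduction: R = (1/r_in − 1/r_out)/(4πk) per layer; series-sum.
R_cast iron shell = (1/0.08 − 1/0.092)/(4π×52.4) = 0.002476 K/W
R_polyisocyanurate foam = (1/0.092 − 1/0.177)/(4π×0.0211) = 19.69 K/W
R_total = 19.69 K/W
Q = ΔT/R_total = 195/19.69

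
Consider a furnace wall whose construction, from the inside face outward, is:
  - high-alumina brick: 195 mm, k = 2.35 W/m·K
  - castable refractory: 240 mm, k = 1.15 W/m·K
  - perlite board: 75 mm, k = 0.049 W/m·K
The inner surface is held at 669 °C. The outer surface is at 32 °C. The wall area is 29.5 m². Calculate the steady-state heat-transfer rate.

Treating each layer as a thermal resistance in series:
R_high-alumina brick = L/(kA) = 0.195/(2.35×29.5) = 0.002813 K/W
R_castable refractory = L/(kA) = 0.24/(1.15×29.5) = 0.007074 K/W
R_perlite board = L/(kA) = 0.075/(0.049×29.5) = 0.05189 K/W
R_total = 0.06177 K/W
Q = ΔT / R_total = 637 / 0.06177

Q ≈ 10300 W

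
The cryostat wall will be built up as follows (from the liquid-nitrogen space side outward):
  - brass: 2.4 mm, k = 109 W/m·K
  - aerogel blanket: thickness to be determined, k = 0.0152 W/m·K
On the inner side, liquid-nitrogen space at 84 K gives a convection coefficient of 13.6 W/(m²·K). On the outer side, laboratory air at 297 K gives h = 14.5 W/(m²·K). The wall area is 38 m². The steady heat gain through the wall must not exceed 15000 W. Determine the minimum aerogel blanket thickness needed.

Treating each layer as a thermal resistance in series:
R_inner film = 1/(h_i·A) = 1/(13.6×38) = 0.001935 K/W
R_brass = L/(kA) = 0.0024/(109×38) = 5.794×10^-7 K/W
R_outer film = 1/(h_o·A) = 1/(14.5×38) = 0.001815 K/W
Sum of the known resistances R_other = 0.00375 K/W
Required total resistance R_tot = ΔT/Q_allow = 213/15000 = 0.0142 K/W
R_aerogel blanket = R_tot − R_other = 0.01045 K/W
L = R·k·A = 0.01045×0.0152×38

L ≈ 6.04 mm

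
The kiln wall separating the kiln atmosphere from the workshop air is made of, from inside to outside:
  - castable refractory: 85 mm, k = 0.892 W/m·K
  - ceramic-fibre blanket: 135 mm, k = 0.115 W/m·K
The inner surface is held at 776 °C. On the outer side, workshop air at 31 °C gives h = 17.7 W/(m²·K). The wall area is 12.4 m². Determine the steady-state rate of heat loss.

Q ≈ 6970 W

Treating each layer as a thermal resistance in series:
R_castable refractory = L/(kA) = 0.085/(0.892×12.4) = 0.007685 K/W
R_ceramic-fibre blanket = L/(kA) = 0.135/(0.115×12.4) = 0.09467 K/W
R_outer film = 1/(h_o·A) = 1/(17.7×12.4) = 0.004556 K/W
R_total = 0.1069 K/W
Q = ΔT / R_total = 745 / 0.1069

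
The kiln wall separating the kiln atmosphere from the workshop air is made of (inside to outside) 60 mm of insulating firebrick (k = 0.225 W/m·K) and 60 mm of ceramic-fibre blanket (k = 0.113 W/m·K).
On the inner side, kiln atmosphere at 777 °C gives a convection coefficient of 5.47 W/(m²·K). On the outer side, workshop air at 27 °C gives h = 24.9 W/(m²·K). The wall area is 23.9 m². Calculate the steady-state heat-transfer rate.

Q ≈ 17600 W

Model the wall as resistances in series:
R_inner film = 1/(h_i·A) = 1/(5.47×23.9) = 0.007649 K/W
R_insulating firebrick = L/(kA) = 0.06/(0.225×23.9) = 0.01116 K/W
R_ceramic-fibre blanket = L/(kA) = 0.06/(0.113×23.9) = 0.02222 K/W
R_outer film = 1/(h_o·A) = 1/(24.9×23.9) = 0.00168 K/W
R_total = 0.0427 K/W
Q = ΔT / R_total = 750 / 0.0427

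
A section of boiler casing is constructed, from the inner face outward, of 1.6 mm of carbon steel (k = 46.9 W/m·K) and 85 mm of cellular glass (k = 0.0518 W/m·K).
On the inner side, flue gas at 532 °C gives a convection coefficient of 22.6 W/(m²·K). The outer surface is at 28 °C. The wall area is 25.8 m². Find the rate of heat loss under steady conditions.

Q ≈ 7720 W

Using the resistance-network approach (series):
R_inner film = 1/(h_i·A) = 1/(22.6×25.8) = 0.001715 K/W
R_carbon steel = L/(kA) = 0.0016/(46.9×25.8) = 1.322×10^-6 K/W
R_cellular glass = L/(kA) = 0.085/(0.0518×25.8) = 0.0636 K/W
R_total = 0.06532 K/W
Q = ΔT / R_total = 504 / 0.06532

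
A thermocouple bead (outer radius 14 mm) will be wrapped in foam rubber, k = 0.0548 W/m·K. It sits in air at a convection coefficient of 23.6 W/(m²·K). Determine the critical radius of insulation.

r_cr ≈ 4.64 mm

For a sphere r_cr = 2k/h = 2×0.0548/23.6
r_cr = 4.64 mm; since the bare radius (14 mm) is above r_cr, any added insulation will reduce heat loss.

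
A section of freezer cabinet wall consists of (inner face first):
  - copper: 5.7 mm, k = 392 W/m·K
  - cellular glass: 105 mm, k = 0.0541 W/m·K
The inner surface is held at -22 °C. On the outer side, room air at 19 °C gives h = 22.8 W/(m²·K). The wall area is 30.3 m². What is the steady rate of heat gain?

Q ≈ 626 W

Model the wall as resistances in series:
R_copper = L/(kA) = 0.0057/(392×30.3) = 4.799×10^-7 K/W
R_cellular glass = L/(kA) = 0.105/(0.0541×30.3) = 0.06405 K/W
R_outer film = 1/(h_o·A) = 1/(22.8×30.3) = 0.001448 K/W
R_total = 0.0655 K/W
Q = ΔT / R_total = 41 / 0.0655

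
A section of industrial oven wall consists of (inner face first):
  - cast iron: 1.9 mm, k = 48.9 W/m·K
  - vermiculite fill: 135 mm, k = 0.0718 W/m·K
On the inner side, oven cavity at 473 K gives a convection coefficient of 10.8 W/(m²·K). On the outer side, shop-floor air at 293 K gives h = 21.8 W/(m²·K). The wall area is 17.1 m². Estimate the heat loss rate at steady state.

Thermal resistances in series:
R_inner film = 1/(h_i·A) = 1/(10.8×17.1) = 0.005415 K/W
R_cast iron = L/(kA) = 0.0019/(48.9×17.1) = 2.272×10^-6 K/W
R_vermiculite fill = L/(kA) = 0.135/(0.0718×17.1) = 0.11 K/W
R_outer film = 1/(h_o·A) = 1/(21.8×17.1) = 0.002683 K/W
R_total = 0.1181 K/W
Q = ΔT / R_total = 180 / 0.1181

Q ≈ 1520 W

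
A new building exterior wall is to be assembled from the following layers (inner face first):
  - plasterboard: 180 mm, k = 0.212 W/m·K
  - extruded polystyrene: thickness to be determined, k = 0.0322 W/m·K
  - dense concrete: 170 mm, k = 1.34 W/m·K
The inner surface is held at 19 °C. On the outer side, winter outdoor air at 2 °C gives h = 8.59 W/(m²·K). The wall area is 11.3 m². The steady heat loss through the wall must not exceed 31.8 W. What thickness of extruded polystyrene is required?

L ≈ 159 mm

Thermal resistances in series:
R_plasterboard = L/(kA) = 0.18/(0.212×11.3) = 0.07514 K/W
R_dense concrete = L/(kA) = 0.17/(1.34×11.3) = 0.01123 K/W
R_outer film = 1/(h_o·A) = 1/(8.59×11.3) = 0.0103 K/W
Sum of the known resistances R_other = 0.09667 K/W
Required total resistance R_tot = ΔT/Q_allow = 17/31.8 = 0.5346 K/W
R_extruded polystyrene = R_tot − R_other = 0.4379 K/W
L = R·k·A = 0.4379×0.0322×11.3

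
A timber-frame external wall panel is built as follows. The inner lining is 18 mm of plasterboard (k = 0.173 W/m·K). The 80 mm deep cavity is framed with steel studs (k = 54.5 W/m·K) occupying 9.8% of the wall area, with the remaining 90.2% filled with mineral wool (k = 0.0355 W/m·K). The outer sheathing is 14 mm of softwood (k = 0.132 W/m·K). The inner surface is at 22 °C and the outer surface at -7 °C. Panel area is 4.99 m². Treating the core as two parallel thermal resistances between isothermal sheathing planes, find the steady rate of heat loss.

Sheathing layers in series; stud and cavity paths in parallel between them.
R_inner = 0.018/(0.173×4.99) = 0.02085 K/W
R_stud  = 0.08/(54.5×0.098×4.99) = 0.003002 K/W
R_cav   = 0.08/(0.0355×0.902×4.99) = 0.5007 K/W
1/R_core = 1/R_stud + 1/R_cav → R_core = 0.002984 K/W
R_outer = 0.014/(0.132×4.99) = 0.02125 K/W
R_total = 0.04509 K/W
Q = ΔT/R_total = 29/0.04509

Q ≈ 643 W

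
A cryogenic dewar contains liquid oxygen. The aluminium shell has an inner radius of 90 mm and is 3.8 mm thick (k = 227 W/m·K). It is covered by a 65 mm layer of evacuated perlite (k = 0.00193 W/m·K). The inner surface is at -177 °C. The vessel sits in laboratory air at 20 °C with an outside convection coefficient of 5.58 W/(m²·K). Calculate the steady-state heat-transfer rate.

Q ≈ 1.09 W

Each spherical layer contributes R = (1/r_i − 1/r_o)/(4πk):
R_aluminium shell = (1/0.09 − 1/0.0938)/(4π×227) = 1.578×10^-4 K/W
R_evacuated perlite = (1/0.0938 − 1/0.1588)/(4π×0.00193) = 179.9 K/W
R_outer film = 1/(h·4πr_o²) = 1/(5.58×4π×0.1588²) = 0.5655 K/W
R_total = 180.5 K/W
Q = ΔT/R_total = 197/180.5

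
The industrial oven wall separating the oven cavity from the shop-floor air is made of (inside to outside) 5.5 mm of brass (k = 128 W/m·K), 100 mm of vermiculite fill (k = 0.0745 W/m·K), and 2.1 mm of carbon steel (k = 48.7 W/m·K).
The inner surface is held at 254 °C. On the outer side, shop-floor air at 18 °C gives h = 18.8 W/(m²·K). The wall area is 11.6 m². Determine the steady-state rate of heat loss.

Q ≈ 1960 W

Model the wall as resistances in series:
R_brass = L/(kA) = 0.0055/(128×11.6) = 3.704×10^-6 K/W
R_vermiculite fill = L/(kA) = 0.1/(0.0745×11.6) = 0.1157 K/W
R_carbon steel = L/(kA) = 0.0021/(48.7×11.6) = 3.717×10^-6 K/W
R_outer film = 1/(h_o·A) = 1/(18.8×11.6) = 0.004585 K/W
R_total = 0.1203 K/W
Q = ΔT / R_total = 236 / 0.1203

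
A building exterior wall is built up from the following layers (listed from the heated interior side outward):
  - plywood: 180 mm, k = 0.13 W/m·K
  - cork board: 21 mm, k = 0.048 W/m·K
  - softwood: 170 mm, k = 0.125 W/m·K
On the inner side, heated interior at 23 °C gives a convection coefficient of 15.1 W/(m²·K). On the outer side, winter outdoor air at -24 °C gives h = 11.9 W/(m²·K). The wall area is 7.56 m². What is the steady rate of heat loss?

Q ≈ 107 W

Model the wall as resistances in series:
R_inner film = 1/(h_i·A) = 1/(15.1×7.56) = 0.00876 K/W
R_plywood = L/(kA) = 0.18/(0.13×7.56) = 0.1832 K/W
R_cork board = L/(kA) = 0.021/(0.048×7.56) = 0.05787 K/W
R_softwood = L/(kA) = 0.17/(0.125×7.56) = 0.1799 K/W
R_outer film = 1/(h_o·A) = 1/(11.9×7.56) = 0.01112 K/W
R_total = 0.4408 K/W
Q = ΔT / R_total = 47 / 0.4408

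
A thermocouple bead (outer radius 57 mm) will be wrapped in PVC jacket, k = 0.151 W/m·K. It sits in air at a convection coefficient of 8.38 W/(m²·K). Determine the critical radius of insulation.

r_cr ≈ 36 mm

For a sphere r_cr = 2k/h = 2×0.151/8.38
r_cr = 36 mm; since the bare radius (57 mm) is above r_cr, any added insulation will reduce heat loss.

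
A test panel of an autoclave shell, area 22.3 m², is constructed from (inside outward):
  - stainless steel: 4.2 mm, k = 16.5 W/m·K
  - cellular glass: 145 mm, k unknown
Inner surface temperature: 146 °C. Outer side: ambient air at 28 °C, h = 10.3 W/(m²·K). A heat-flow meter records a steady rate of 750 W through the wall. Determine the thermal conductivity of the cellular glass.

Model the wall as resistances in series:
R_stainless steel = L/(kA) = 0.0042/(16.5×22.3) = 1.141×10^-5 K/W
R_outer film = 1/(h_o·A) = 1/(10.3×22.3) = 0.004354 K/W
Sum of known resistances R_other = 0.004365 K/W
Total R = ΔT/Q = 118/750 = 0.1573 K/W
R_cellular glass = R_total − R_other = 0.153 K/W
k = L/(R·A) = 0.145/(0.153×22.3)

k ≈ 0.0425 W/(m·K)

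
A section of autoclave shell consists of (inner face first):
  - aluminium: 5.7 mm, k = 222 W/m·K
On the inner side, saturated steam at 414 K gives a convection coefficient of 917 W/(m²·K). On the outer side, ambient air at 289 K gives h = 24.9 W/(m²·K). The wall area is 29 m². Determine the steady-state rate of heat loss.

Q ≈ 87800 W

Series thermal resistances:
R_inner film = 1/(h_i·A) = 1/(917×29) = 3.76×10^-5 K/W
R_aluminium = L/(kA) = 0.0057/(222×29) = 8.854×10^-7 K/W
R_outer film = 1/(h_o·A) = 1/(24.9×29) = 0.001385 K/W
R_total = 0.001423 K/W
Q = ΔT / R_total = 125 / 0.001423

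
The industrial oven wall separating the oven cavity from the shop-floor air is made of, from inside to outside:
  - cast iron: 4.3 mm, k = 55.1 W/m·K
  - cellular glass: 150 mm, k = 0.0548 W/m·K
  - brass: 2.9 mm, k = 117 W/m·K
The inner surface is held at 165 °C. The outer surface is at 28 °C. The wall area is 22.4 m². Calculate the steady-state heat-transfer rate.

Q ≈ 1120 W

Series thermal resistances:
R_cast iron = L/(kA) = 0.0043/(55.1×22.4) = 3.484×10^-6 K/W
R_cellular glass = L/(kA) = 0.15/(0.0548×22.4) = 0.1222 K/W
R_brass = L/(kA) = 0.0029/(117×22.4) = 1.107×10^-6 K/W
R_total = 0.1222 K/W
Q = ΔT / R_total = 137 / 0.1222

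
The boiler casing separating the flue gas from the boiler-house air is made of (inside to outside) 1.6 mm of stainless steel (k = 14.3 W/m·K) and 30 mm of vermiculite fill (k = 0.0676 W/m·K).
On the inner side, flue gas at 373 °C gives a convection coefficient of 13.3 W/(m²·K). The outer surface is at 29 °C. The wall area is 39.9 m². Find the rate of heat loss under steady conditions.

Using the resistance-network approach (series):
R_inner film = 1/(h_i·A) = 1/(13.3×39.9) = 0.001884 K/W
R_stainless steel = L/(kA) = 0.0016/(14.3×39.9) = 2.804×10^-6 K/W
R_vermiculite fill = L/(kA) = 0.03/(0.0676×39.9) = 0.01112 K/W
R_total = 0.01301 K/W
Q = ΔT / R_total = 344 / 0.01301

Q ≈ 26400 W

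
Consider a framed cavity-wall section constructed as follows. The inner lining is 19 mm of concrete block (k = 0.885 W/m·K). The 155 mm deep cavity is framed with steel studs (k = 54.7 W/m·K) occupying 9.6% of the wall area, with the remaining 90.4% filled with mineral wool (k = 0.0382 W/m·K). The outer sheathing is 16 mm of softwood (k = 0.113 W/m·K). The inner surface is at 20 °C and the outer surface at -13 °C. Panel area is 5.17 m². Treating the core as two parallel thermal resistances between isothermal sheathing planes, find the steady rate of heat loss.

Q ≈ 887 W

Sheathing layers in series; stud and cavity paths in parallel between them.
R_inner = 0.019/(0.885×5.17) = 0.004153 K/W
R_stud  = 0.155/(54.7×0.096×5.17) = 0.005709 K/W
R_cav   = 0.155/(0.0382×0.904×5.17) = 0.8682 K/W
1/R_core = 1/R_stud + 1/R_cav → R_core = 0.005672 K/W
R_outer = 0.016/(0.113×5.17) = 0.02739 K/W
R_total = 0.03721 K/W
Q = ΔT/R_total = 33/0.03721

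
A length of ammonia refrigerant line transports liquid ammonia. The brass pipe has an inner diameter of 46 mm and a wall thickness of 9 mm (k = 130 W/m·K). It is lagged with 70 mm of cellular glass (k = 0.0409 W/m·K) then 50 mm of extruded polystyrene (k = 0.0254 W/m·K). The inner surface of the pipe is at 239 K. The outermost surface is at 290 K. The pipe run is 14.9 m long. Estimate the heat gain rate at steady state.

Q ≈ 108 W

Treating each annulus and film as a series resistance:
R_brass pipe wall = ln(32/23)/(2π×130×14.9) = 2.713×10^-5 K/W
R_cellular glass = ln(102/32)/(2π×0.0409×14.9) = 0.3027 K/W
R_extruded polystyrene = ln(152/102)/(2π×0.0254×14.9) = 0.1678 K/W
R_total = 0.4705 K/W
Q = ΔT/R_total = 51/0.4705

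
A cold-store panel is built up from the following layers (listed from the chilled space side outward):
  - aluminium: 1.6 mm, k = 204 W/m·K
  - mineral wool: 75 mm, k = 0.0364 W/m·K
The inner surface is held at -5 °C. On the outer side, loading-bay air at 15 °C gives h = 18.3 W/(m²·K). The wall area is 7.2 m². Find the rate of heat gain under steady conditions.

Q ≈ 68.1 W

Series thermal resistances:
R_aluminium = L/(kA) = 0.0016/(204×7.2) = 1.089×10^-6 K/W
R_mineral wool = L/(kA) = 0.075/(0.0364×7.2) = 0.2862 K/W
R_outer film = 1/(h_o·A) = 1/(18.3×7.2) = 0.00759 K/W
R_total = 0.2938 K/W
Q = ΔT / R_total = 20 / 0.2938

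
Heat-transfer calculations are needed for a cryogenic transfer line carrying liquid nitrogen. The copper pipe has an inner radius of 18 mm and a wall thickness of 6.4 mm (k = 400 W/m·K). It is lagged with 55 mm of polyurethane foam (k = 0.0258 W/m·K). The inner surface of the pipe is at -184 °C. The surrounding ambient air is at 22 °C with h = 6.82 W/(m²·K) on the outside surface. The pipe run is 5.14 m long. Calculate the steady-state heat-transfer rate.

Q ≈ 140 W

Treating each annulus and film as a series resistance:
R_copper pipe wall = ln(24.4/18)/(2π×400×5.14) = 2.355×10^-5 K/W
R_polyurethane foam = ln(79.4/24.4)/(2π×0.0258×5.14) = 1.416 K/W
R_outer film = 1/(h_o·2πr_oL) = 1/(6.82×2π×0.0794×5.14) = 0.05718 K/W
R_total = 1.473 K/W
Q = ΔT/R_total = 206/1.473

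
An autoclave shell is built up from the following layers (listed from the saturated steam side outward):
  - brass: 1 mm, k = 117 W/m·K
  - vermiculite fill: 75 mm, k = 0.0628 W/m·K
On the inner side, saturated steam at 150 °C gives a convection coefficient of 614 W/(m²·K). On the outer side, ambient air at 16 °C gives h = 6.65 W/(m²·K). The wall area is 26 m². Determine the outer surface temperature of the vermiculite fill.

T ≈ 31 °C

Using the resistance-network approach (series):
R_inner film = 1/(h_i·A) = 1/(614×26) = 6.264×10^-5 K/W
R_brass = L/(kA) = 0.001/(117×26) = 3.287×10^-7 K/W
R_vermiculite fill = L/(kA) = 0.075/(0.0628×26) = 0.04593 K/W
R_outer film = 1/(h_o·A) = 1/(6.65×26) = 0.005784 K/W
R_total = 0.05178 K/W;  Q = ΔT/R_total = 134/0.05178 = 2588 W
T_interface = T_inner − Q·ΣR(inner→interface) = 150 − 2590×0.046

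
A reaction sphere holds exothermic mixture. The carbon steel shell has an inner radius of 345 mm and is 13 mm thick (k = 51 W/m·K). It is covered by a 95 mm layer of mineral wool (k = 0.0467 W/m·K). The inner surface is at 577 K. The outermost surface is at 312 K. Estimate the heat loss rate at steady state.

For a spherical shell R = (1/r₁ − 1/r₂)/(4πk); film R = 1/(h·4πr²). In series:
R_carbon steel shell = (1/0.345 − 1/0.358)/(4π×51) = 1.642×10^-4 K/W
R_mineral wool = (1/0.358 − 1/0.453)/(4π×0.0467) = 0.9982 K/W
R_total = 0.9984 K/W
Q = ΔT/R_total = 265/0.9984

Q ≈ 265 W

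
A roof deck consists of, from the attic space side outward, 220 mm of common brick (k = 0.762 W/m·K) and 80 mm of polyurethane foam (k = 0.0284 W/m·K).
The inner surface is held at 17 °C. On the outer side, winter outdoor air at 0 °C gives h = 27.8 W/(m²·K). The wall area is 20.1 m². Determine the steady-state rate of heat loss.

Q ≈ 109 W

Model the wall as resistances in series:
R_common brick = L/(kA) = 0.22/(0.762×20.1) = 0.01436 K/W
R_polyurethane foam = L/(kA) = 0.08/(0.0284×20.1) = 0.1401 K/W
R_outer film = 1/(h_o·A) = 1/(27.8×20.1) = 0.00179 K/W
R_total = 0.1563 K/W
Q = ΔT / R_total = 17 / 0.1563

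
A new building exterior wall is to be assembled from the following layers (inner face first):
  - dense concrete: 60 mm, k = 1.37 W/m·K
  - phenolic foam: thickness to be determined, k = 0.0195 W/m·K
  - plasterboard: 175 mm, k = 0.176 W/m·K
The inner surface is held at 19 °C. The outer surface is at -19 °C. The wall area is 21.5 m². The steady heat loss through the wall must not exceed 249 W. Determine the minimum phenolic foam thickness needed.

Thermal resistances in series:
R_dense concrete = L/(kA) = 0.06/(1.37×21.5) = 0.002037 K/W
R_plasterboard = L/(kA) = 0.175/(0.176×21.5) = 0.04625 K/W
Sum of the known resistances R_other = 0.04828 K/W
Required total resistance R_tot = ΔT/Q_allow = 38/249 = 0.1526 K/W
R_phenolic foam = R_tot − R_other = 0.1043 K/W
L = R·k·A = 0.1043×0.0195×21.5

L ≈ 43.7 mm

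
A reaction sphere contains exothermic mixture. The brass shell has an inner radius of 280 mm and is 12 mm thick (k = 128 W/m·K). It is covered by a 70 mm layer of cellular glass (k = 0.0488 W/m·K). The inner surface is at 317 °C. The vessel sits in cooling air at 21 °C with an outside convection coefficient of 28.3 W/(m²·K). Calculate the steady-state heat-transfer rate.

Radial (spherical) resistances in series:
R_brass shell = (1/0.28 − 1/0.292)/(4π×128) = 9.125×10^-5 K/W
R_cellular glass = (1/0.292 − 1/0.362)/(4π×0.0488) = 1.08 K/W
R_outer film = 1/(h·4πr_o²) = 1/(28.3×4π×0.362²) = 0.02146 K/W
R_total = 1.101 K/W
Q = ΔT/R_total = 296/1.101

Q ≈ 269 W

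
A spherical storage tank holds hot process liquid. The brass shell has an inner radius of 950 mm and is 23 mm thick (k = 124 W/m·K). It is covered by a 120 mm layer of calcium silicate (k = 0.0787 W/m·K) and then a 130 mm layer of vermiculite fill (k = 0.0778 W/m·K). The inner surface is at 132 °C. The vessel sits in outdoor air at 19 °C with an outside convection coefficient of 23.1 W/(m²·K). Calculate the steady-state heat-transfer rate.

Q ≈ 523 W

Radial (spherical) resistances in series:
R_brass shell = (1/0.95 − 1/0.973)/(4π×124) = 1.597×10^-5 K/W
R_calcium silicate = (1/0.973 − 1/1.093)/(4π×0.0787) = 0.1141 K/W
R_vermiculite fill = (1/1.093 − 1/1.223)/(4π×0.0778) = 0.09947 K/W
R_outer film = 1/(h·4πr_o²) = 1/(23.1×4π×1.223²) = 0.002303 K/W
R_total = 0.2159 K/W
Q = ΔT/R_total = 113/0.2159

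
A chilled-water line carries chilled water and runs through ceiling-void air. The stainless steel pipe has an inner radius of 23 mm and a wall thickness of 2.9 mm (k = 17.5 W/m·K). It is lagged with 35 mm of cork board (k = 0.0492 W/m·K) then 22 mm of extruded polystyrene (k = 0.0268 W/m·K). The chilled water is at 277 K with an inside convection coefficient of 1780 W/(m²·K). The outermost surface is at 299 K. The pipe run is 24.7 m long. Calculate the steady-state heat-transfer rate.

Treating each annulus and film as a series resistance:
R_inner film = 1/(h_i·2πr₁L) = 1/(1780×2π×0.023×24.7) = 1.574×10^-4 K/W
R_stainless steel pipe wall = ln(25.9/23)/(2π×17.5×24.7) = 4.372×10^-5 K/W
R_cork board = ln(60.9/25.9)/(2π×0.0492×24.7) = 0.112 K/W
R_extruded polystyrene = ln(82.9/60.9)/(2π×0.0268×24.7) = 0.07415 K/W
R_total = 0.1863 K/W
Q = ΔT/R_total = 22/0.1863

Q ≈ 118 W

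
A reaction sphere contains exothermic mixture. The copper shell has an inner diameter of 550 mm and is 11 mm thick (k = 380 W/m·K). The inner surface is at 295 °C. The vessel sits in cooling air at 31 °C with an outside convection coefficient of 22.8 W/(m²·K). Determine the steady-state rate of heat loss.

For a spherical shell R = (1/r₁ − 1/r₂)/(4πk); film R = 1/(h·4πr²). In series:
R_copper shell = (1/0.275 − 1/0.286)/(4π×380) = 2.929×10^-5 K/W
R_outer film = 1/(h·4πr_o²) = 1/(22.8×4π×0.286²) = 0.04267 K/W
R_total = 0.0427 K/W
Q = ΔT/R_total = 264/0.0427

Q ≈ 6180 W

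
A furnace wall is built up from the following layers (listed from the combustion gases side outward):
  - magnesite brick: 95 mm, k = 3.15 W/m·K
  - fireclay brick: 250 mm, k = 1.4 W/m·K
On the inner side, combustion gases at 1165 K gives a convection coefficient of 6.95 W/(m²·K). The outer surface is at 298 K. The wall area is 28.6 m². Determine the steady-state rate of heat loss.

Q ≈ 70300 W

Using the resistance-network approach (series):
R_inner film = 1/(h_i·A) = 1/(6.95×28.6) = 0.005031 K/W
R_magnesite brick = L/(kA) = 0.095/(3.15×28.6) = 0.001055 K/W
R_fireclay brick = L/(kA) = 0.25/(1.4×28.6) = 0.006244 K/W
R_total = 0.01233 K/W
Q = ΔT / R_total = 867 / 0.01233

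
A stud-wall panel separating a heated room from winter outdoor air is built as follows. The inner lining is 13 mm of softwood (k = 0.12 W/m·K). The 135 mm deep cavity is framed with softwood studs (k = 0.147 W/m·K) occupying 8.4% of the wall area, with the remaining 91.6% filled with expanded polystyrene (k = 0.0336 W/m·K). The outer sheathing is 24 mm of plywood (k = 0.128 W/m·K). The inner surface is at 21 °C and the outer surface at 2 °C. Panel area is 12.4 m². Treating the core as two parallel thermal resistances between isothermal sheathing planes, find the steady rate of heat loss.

Q ≈ 68.8 W

Sheathing layers in series; stud and cavity paths in parallel between them.
R_inner = 0.013/(0.12×12.4) = 0.008737 K/W
R_stud  = 0.135/(0.147×0.084×12.4) = 0.8817 K/W
R_cav   = 0.135/(0.0336×0.916×12.4) = 0.3537 K/W
1/R_core = 1/R_stud + 1/R_cav → R_core = 0.2525 K/W
R_outer = 0.024/(0.128×12.4) = 0.01512 K/W
R_total = 0.2763 K/W
Q = ΔT/R_total = 19/0.2763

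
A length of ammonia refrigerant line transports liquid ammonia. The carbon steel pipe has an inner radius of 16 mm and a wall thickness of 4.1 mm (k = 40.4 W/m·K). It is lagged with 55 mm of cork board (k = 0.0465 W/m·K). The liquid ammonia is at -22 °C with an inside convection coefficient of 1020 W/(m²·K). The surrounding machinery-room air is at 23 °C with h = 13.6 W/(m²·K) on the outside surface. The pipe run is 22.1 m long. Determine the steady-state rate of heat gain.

Q ≈ 213 W

Per-layer cylindrical resistances, series-summed:
R_inner film = 1/(h_i·2πr₁L) = 1/(1020×2π×0.016×22.1) = 4.413×10^-4 K/W
R_carbon steel pipe wall = ln(20.1/16)/(2π×40.4×22.1) = 4.067×10^-5 K/W
R_cork board = ln(75.1/20.1)/(2π×0.0465×22.1) = 0.2041 K/W
R_outer film = 1/(h_o·2πr_oL) = 1/(13.6×2π×0.0751×22.1) = 0.007051 K/W
R_total = 0.2117 K/W
Q = ΔT/R_total = 45/0.2117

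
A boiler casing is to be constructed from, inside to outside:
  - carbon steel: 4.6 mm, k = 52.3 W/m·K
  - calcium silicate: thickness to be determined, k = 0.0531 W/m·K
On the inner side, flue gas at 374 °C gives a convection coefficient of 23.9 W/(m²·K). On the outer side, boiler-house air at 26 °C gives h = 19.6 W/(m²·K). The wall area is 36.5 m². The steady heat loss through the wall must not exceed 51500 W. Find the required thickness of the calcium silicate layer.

Thermal resistances in series:
R_inner film = 1/(h_i·A) = 1/(23.9×36.5) = 0.001146 K/W
R_carbon steel = L/(kA) = 0.0046/(52.3×36.5) = 2.41×10^-6 K/W
R_outer film = 1/(h_o·A) = 1/(19.6×36.5) = 0.001398 K/W
Sum of the known resistances R_other = 0.002547 K/W
Required total resistance R_tot = ΔT/Q_allow = 348/51500 = 0.006757 K/W
R_calcium silicate = R_tot − R_other = 0.004211 K/W
L = R·k·A = 0.004211×0.0531×36.5

L ≈ 8.16 mm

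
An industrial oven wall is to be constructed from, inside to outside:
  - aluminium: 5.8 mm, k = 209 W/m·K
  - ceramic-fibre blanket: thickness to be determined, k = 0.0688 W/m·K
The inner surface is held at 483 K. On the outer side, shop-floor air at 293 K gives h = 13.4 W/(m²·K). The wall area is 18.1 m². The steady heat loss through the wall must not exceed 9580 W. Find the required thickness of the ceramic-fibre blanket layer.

L ≈ 19.6 mm

Using the resistance-network approach (series):
R_aluminium = L/(kA) = 0.0058/(209×18.1) = 1.533×10^-6 K/W
R_outer film = 1/(h_o·A) = 1/(13.4×18.1) = 0.004123 K/W
Sum of the known resistances R_other = 0.004125 K/W
Required total resistance R_tot = ΔT/Q_allow = 190/9580 = 0.01983 K/W
R_ceramic-fibre blanket = R_tot − R_other = 0.01571 K/W
L = R·k·A = 0.01571×0.0688×18.1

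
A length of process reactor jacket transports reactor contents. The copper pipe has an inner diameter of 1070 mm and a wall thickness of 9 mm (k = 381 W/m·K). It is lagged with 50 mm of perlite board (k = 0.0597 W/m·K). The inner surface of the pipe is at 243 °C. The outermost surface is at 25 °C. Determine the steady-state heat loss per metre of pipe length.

q′ ≈ 930 W/m

Radial resistances (cylindrical: R_cond = ln(r_o/r_i)/(2πkL), R_conv = 1/(h·2πrL)):
R_copper pipe wall = ln(544/535)/(2π×381×1) = 6.969×10^-6 K/W
R_perlite board = ln(594/544)/(2π×0.0597×1) = 0.2344 K/W
R_total = 0.2344 K/W
Q = ΔT/R_total = 218/0.2344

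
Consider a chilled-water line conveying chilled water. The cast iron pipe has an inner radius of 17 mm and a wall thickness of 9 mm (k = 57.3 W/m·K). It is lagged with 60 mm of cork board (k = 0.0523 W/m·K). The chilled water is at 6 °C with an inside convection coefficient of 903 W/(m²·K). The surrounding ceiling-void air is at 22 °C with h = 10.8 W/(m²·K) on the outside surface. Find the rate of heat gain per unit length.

q′ ≈ 4.18 W/m

Radial resistances (cylindrical: R_cond = ln(r_o/r_i)/(2πkL), R_conv = 1/(h·2πrL)):
R_inner film = 1/(h_i·2πr₁L) = 1/(903×2π×0.017×1) = 0.01037 K/W
R_cast iron pipe wall = ln(26/17)/(2π×57.3×1) = 0.00118 K/W
R_cork board = ln(86/26)/(2π×0.0523×1) = 3.64 K/W
R_outer film = 1/(h_o·2πr_oL) = 1/(10.8×2π×0.086×1) = 0.1714 K/W
R_total = 3.823 K/W
Q = ΔT/R_total = 16/3.823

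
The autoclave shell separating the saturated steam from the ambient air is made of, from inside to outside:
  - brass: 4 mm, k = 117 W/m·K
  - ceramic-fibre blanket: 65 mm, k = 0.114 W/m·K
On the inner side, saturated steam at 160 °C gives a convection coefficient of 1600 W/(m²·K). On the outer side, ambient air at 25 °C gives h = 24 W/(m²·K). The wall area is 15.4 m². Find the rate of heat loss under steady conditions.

Thermal resistances in series:
R_inner film = 1/(h_i·A) = 1/(1600×15.4) = 4.058×10^-5 K/W
R_brass = L/(kA) = 0.004/(117×15.4) = 2.22×10^-6 K/W
R_ceramic-fibre blanket = L/(kA) = 0.065/(0.114×15.4) = 0.03702 K/W
R_outer film = 1/(h_o·A) = 1/(24×15.4) = 0.002706 K/W
R_total = 0.03977 K/W
Q = ΔT / R_total = 135 / 0.03977

Q ≈ 3390 W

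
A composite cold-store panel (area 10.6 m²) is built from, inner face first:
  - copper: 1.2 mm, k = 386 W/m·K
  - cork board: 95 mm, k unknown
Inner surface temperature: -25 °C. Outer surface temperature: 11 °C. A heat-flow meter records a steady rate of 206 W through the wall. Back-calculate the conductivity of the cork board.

Model the wall as resistances in series:
R_copper = L/(kA) = 0.0012/(386×10.6) = 2.933×10^-7 K/W
Sum of known resistances R_other = 2.933×10^-7 K/W
Total R = ΔT/Q = 36/206 = 0.1748 K/W
R_cork board = R_total − R_other = 0.1748 K/W
k = L/(R·A) = 0.095/(0.1748×10.6)

k ≈ 0.0513 W/(m·K)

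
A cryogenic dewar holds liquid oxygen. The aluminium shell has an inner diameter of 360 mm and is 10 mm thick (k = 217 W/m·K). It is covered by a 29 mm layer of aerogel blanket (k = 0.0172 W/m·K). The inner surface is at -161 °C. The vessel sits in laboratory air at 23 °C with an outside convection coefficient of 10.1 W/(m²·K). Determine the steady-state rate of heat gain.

For a spherical shell R = (1/r₁ − 1/r₂)/(4πk); film R = 1/(h·4πr²). In series:
R_aluminium shell = (1/0.18 − 1/0.19)/(4π×217) = 1.072×10^-4 K/W
R_aerogel blanket = (1/0.19 − 1/0.219)/(4π×0.0172) = 3.224 K/W
R_outer film = 1/(h·4πr_o²) = 1/(10.1×4π×0.219²) = 0.1643 K/W
R_total = 3.389 K/W
Q = ΔT/R_total = 184/3.389

Q ≈ 54.3 W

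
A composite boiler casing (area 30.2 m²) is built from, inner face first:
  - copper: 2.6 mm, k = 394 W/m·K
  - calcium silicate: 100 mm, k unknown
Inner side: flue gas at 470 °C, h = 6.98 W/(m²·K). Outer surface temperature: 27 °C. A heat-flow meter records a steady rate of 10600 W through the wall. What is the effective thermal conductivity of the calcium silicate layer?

Thermal resistances in series:
R_inner film = 1/(h_i·A) = 1/(6.98×30.2) = 0.004744 K/W
R_copper = L/(kA) = 0.0026/(394×30.2) = 2.185×10^-7 K/W
Sum of known resistances R_other = 0.004744 K/W
Total R = ΔT/Q = 443/10600 = 0.04179 K/W
R_calcium silicate = R_total − R_other = 0.03705 K/W
k = L/(R·A) = 0.1/(0.03705×30.2)

k ≈ 0.0894 W/(m·K)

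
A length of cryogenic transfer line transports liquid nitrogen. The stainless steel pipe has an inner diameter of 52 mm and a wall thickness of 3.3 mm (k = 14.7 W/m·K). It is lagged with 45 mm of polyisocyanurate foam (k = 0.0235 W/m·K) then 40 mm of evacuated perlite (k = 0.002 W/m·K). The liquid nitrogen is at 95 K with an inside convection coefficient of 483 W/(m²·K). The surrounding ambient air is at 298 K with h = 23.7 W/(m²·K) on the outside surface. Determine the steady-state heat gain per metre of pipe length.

Radial resistances (cylindrical: R_cond = ln(r_o/r_i)/(2πkL), R_conv = 1/(h·2πrL)):
R_inner film = 1/(h_i·2πr₁L) = 1/(483×2π×0.026×1) = 0.01267 K/W
R_stainless steel pipe wall = ln(29.3/26)/(2π×14.7×1) = 0.001294 K/W
R_polyisocyanurate foam = ln(74.3/29.3)/(2π×0.0235×1) = 6.302 K/W
R_evacuated perlite = ln(114.3/74.3)/(2π×0.002×1) = 34.28 K/W
R_outer film = 1/(h_o·2πr_oL) = 1/(23.7×2π×0.1143×1) = 0.05875 K/W
R_total = 40.65 K/W
Q = ΔT/R_total = 203/40.65

q′ ≈ 4.99 W/m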